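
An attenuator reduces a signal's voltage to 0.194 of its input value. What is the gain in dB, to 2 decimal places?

-14.24 dB

Voltage is an amplitude quantity, so gain = 20·log₁₀(V_out/V_in).
20·log₁₀(0.194) = -14.24 dB.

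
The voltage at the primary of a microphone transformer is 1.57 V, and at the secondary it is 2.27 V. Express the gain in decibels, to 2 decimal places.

Voltage ratio → dB uses the 20·log₁₀ form:
20·log₁₀(2.27/1.57) = 20·log₁₀(1.446) = 3.20 dB.

3.20 dB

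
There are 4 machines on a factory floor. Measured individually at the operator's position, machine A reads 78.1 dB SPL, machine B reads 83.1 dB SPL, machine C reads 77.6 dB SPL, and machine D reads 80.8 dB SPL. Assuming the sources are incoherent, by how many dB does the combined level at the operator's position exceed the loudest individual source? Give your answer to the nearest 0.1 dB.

3.4 dB

Incoherent sources sum as intensities:
L_total = 10·log₁₀(10^(78.1/10) + 10^(83.1/10) + 10^(77.6/10) + 10^(80.8/10)) = 86.50 dB SPL.
Excess over the loudest (83.1 dB): 86.50 − 83.1 = 3.4 dB.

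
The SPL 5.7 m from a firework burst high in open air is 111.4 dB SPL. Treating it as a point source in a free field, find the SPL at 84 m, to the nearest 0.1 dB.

Inverse-square spreading gives ΔL = −20·log₁₀(d₂/d₁).
ΔL = −20·log₁₀(84/5.7) = -23.37 dB, so L₂ = 111.4 + (-23.37) = 88.0 dB SPL.

88.0 dB SPL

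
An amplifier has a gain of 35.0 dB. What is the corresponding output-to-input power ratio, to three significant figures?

3160

Power ratio = 10^(dB/10).
10^(35.0/10) = 10^(3.500) = 3160.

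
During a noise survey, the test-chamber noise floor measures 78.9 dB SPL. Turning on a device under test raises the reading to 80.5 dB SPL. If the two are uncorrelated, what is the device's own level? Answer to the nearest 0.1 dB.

Background correction is a power subtraction:
L_src = 10·log₁₀(10^(80.5/10) − 10^(78.9/10)) = 10·log₁₀(34580000) = 75.4 dB SPL.

75.4 dB SPL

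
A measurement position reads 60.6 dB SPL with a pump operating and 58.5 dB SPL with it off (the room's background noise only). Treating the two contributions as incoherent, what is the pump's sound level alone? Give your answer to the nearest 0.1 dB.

Remove the background by subtracting linear intensities:
L_src = 10·log₁₀(10^(60.6/10) − 10^(58.5/10)) = 10·log₁₀(440200) = 56.4 dB SPL.

56.4 dB SPL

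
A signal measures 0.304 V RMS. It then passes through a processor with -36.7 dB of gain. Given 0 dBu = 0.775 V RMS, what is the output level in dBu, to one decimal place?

-44.8 dBu

Input level: 20·log₁₀(0.304/0.775) = -8.13 dBu.
Output: -8.13 − 36.7 = -44.8 dBu.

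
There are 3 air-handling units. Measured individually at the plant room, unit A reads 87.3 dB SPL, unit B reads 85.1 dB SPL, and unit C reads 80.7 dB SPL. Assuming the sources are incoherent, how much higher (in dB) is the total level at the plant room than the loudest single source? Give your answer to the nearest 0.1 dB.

Incoherent sources sum as intensities:
L_total = 10·log₁₀(10^(87.3/10) + 10^(85.1/10) + 10^(80.7/10)) = 89.90 dB SPL.
Excess over the loudest (87.3 dB): 89.90 − 87.3 = 2.6 dB.

2.6 dB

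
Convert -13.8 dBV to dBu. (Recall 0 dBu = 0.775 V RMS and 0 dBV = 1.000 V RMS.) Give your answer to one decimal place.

-11.6 dBu

The offset between the scales is 20·log₁₀(0.775/1.000) = −2.214 dB.
So dBu = -13.8 + 2.214 = -11.6 dBu.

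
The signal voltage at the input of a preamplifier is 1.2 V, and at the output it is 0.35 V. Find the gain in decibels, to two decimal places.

-10.70 dB

Voltage is an amplitude quantity, so gain = 20·log₁₀(V_out/V_in).
20·log₁₀(0.35/1.2) = 20·log₁₀(0.2917) = -10.70 dB.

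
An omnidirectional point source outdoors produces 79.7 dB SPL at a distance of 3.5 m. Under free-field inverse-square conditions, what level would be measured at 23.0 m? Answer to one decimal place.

For a point source in a free field, ΔL = −20·log₁₀(d₂/d₁).
ΔL = −20·log₁₀(23.0/3.5) = -16.35 dB, so L₂ = 79.7 + (-16.35) = 63.3 dB SPL.

63.3 dB SPL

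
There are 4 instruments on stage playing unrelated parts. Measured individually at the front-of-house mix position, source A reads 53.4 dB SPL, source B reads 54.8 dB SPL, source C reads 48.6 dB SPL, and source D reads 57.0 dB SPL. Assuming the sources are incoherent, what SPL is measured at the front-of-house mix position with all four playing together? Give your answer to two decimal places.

Add the sources as powers (linear), then convert back to dB:
L_total = 10·log₁₀(10^(53.4/10) + 10^(54.8/10) + 10^(48.6/10) + 10^(57.0/10)) = 10·log₁₀(1094000) = 60.39 dB SPL.

60.39 dB SPL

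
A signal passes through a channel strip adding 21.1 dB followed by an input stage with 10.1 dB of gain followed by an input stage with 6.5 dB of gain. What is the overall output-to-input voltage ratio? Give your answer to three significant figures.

Net gain = 21.1 + 10.1 + 6.5 = 37.7 dB.
Voltage ratio = 10^(37.7/20) = 76.7.

76.7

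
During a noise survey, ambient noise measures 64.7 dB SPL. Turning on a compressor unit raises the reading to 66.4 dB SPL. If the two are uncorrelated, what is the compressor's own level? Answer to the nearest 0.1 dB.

Background correction is a power subtraction:
L_src = 10·log₁₀(10^(66.4/10) − 10^(64.7/10)) = 10·log₁₀(1414000) = 61.5 dB SPL.

61.5 dB SPL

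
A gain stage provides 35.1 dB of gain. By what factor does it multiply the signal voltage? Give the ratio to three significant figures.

56.9

Voltage ratio = 10^(dB/20).
10^(35.1/20) = 10^(1.755) = 56.9.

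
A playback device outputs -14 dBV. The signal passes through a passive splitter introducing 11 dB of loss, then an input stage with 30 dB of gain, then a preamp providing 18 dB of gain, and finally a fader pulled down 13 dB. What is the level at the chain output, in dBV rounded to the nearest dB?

Cascaded gains and losses add directly in dB.
-14 − 11 + 30 + 18 − 13 = +10 dBV.

+10 dBV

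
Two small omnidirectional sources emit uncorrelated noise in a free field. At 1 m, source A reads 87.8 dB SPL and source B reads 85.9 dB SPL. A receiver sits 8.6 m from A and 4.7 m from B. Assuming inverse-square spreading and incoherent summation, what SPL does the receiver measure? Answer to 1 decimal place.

74.1 dB SPL

At the listener: L_A = 87.8 − 20·log₁₀(8.6) = 69.11 dB; L_B = 85.9 − 20·log₁₀(4.7) = 72.46 dB.
Combined: 10·log₁₀(10^(69.11/10)+10^(72.46/10)) = 74.1 dB SPL.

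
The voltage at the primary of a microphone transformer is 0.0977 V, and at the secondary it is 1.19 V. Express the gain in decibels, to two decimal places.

21.71 dB

Voltage is an amplitude quantity, so gain = 20·log₁₀(V_out/V_in).
20·log₁₀(1.19/0.0977) = 20·log₁₀(12.18) = 21.71 dB.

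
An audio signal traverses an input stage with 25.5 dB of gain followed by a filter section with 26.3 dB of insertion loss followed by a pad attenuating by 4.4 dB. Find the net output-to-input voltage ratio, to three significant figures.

0.550

Net gain = 25.5 + (−26.3) + (−4.4) = -5.2 dB.
Voltage ratio = 10^(-5.2/20) = 0.550.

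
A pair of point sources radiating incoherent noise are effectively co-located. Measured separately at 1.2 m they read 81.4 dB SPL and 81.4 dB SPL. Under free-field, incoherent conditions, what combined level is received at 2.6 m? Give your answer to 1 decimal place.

77.7 dB SPL

Combined at 1.2 m: 10·log₁₀(10^(81.4/10)+10^(81.4/10)) = 84.41 dB SPL.
Then apply −20·log₁₀(2.6/1.2) = -6.72 dB → 77.7 dB SPL.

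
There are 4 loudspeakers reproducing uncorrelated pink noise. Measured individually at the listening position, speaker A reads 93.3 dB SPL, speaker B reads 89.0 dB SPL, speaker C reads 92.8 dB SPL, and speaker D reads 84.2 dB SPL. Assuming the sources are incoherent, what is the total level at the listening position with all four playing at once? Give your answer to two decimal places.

97.08 dB SPL

Add the sources as powers (linear), then convert back to dB:
L_total = 10·log₁₀(10^(93.3/10) + 10^(89.0/10) + 10^(92.8/10) + 10^(84.2/10)) = 10·log₁₀(5101000000) = 97.08 dB SPL.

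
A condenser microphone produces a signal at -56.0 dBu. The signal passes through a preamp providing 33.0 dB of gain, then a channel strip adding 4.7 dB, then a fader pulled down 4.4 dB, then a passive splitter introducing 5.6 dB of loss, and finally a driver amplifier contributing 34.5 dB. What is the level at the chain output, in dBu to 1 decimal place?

+6.2 dBu

Gain stages sum in dB:
-56.0 + 33.0 + 4.7 − 4.4 − 5.6 + 34.5 = +6.2 dBu.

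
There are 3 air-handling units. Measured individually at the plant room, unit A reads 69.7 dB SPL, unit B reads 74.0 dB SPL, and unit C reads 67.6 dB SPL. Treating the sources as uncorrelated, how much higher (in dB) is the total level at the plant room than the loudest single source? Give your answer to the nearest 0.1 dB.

2.0 dB

Add the sources as powers (linear), then convert back to dB:
L_total = 10·log₁₀(10^(69.7/10) + 10^(74.0/10) + 10^(67.6/10)) = 76.04 dB SPL.
Excess over the loudest (74.0 dB): 76.04 − 74.0 = 2.0 dB.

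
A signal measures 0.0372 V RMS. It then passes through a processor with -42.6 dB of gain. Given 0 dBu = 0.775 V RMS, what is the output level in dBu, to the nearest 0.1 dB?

-69.0 dBu

Input level: 20·log₁₀(0.0372/0.775) = -26.38 dBu.
Output: -26.38 − 42.6 = -69.0 dBu.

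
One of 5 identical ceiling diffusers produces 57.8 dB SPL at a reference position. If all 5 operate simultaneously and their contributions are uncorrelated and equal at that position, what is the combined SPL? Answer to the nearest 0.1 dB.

5 equal incoherent sources raise the level by 10·log₁₀(5) = 6.99 dB.
L_total = 57.8 + 6.99 = 64.8 dB SPL.

64.8 dB SPL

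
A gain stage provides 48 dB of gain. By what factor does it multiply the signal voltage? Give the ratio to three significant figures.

Voltage ratio = 10^(dB/20).
10^(48/20) = 10^(2.400) = 251.

251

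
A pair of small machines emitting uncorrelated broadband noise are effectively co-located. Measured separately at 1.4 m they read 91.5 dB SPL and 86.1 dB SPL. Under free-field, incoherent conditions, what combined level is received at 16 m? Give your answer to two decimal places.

Combined at 1.4 m: 10·log₁₀(10^(91.5/10)+10^(86.1/10)) = 92.601 dB SPL.
Then apply −20·log₁₀(16/1.4) = -21.160 dB → 71.44 dB SPL.

71.44 dB SPL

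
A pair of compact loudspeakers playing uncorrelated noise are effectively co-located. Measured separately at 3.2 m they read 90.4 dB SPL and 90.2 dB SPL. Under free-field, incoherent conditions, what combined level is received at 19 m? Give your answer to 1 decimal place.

Combined at 3.2 m: 10·log₁₀(10^(90.4/10)+10^(90.2/10)) = 93.31 dB SPL.
Then apply −20·log₁₀(19/3.2) = -15.47 dB → 77.8 dB SPL.

77.8 dB SPL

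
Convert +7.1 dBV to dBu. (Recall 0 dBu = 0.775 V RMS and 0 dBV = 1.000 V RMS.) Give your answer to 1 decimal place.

The offset between the scales is 20·log₁₀(0.775/1.000) = −2.214 dB.
So dBu = +7.1 + 2.214 = +9.3 dBu.

+9.3 dBu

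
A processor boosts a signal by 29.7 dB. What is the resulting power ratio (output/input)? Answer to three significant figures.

933

Power ratio = 10^(dB/10).
10^(29.7/10) = 10^(2.970) = 933.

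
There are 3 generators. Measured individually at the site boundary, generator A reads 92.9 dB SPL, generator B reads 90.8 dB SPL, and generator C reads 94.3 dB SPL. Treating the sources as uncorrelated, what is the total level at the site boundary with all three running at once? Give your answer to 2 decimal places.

Incoherent sources sum as intensities:
L_total = 10·log₁₀(10^(92.9/10) + 10^(90.8/10) + 10^(94.3/10)) = 10·log₁₀(5844000000) = 97.67 dB SPL.

97.67 dB SPL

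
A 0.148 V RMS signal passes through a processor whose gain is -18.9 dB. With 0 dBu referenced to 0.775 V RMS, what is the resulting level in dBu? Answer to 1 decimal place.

-33.3 dBu

Input level: 20·log₁₀(0.148/0.775) = -14.38 dBu.
Output: -14.38 − 18.9 = -33.3 dBu.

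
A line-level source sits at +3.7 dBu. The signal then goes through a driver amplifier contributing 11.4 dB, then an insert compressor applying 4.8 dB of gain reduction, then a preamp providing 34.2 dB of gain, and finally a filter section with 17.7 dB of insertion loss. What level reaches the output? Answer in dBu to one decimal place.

Gain stages sum in dB:
+3.7 + 11.4 − 4.8 + 34.2 − 17.7 = +26.8 dBu.

+26.8 dBu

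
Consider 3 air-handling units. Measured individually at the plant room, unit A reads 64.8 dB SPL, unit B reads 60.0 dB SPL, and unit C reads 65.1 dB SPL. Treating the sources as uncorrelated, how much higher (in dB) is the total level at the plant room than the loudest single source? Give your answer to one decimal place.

Add the sources as powers (linear), then convert back to dB:
L_total = 10·log₁₀(10^(64.8/10) + 10^(60.0/10) + 10^(65.1/10)) = 68.61 dB SPL.
Excess over the loudest (65.1 dB): 68.61 − 65.1 = 3.5 dB.

3.5 dB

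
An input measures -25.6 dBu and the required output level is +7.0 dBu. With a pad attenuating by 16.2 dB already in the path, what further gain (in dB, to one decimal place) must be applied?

48.8 dB

The required make-up gain is the shortfall in the dB sum.
G = +7.0 − (-25.6) + 16.2 = 48.8 dB.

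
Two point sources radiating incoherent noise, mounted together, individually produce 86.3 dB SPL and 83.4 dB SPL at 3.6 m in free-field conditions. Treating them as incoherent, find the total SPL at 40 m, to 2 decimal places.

Combined at 3.6 m: 10·log₁₀(10^(86.3/10)+10^(83.4/10)) = 88.098 dB SPL.
Then apply −20·log₁₀(40/3.6) = -20.915 dB → 67.18 dB SPL.

67.18 dB SPL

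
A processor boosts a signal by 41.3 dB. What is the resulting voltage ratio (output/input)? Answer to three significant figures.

116

Voltage ratio = 10^(dB/20).
10^(41.3/20) = 10^(2.065) = 116.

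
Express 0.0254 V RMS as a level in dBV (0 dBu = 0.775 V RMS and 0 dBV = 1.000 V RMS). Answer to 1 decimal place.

dBV = 20·log₁₀(V / 1.000 V).
20·log₁₀(0.0254/1.000) = -31.9 dBV.

-31.9 dBV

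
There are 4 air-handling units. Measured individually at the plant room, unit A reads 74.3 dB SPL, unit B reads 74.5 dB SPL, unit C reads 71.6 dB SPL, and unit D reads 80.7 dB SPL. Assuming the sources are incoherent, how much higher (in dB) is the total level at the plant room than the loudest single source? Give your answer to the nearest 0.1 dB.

Incoherent sources sum as intensities:
L_total = 10·log₁₀(10^(74.3/10) + 10^(74.5/10) + 10^(71.6/10) + 10^(80.7/10)) = 82.72 dB SPL.
Excess over the loudest (80.7 dB): 82.72 − 80.7 = 2.0 dB.

2.0 dB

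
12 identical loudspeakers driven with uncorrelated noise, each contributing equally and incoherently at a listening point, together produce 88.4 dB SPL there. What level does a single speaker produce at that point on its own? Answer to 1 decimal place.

77.6 dB SPL

12 equal incoherent sources add 10·log₁₀(12) = 10.79 dB over one source.
L_one = 88.4 − 10.79 = 77.6 dB SPL.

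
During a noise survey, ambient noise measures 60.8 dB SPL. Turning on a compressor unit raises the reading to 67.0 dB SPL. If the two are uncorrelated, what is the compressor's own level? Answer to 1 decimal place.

65.8 dB SPL

Background correction is a power subtraction:
L_src = 10·log₁₀(10^(67.0/10) − 10^(60.8/10)) = 10·log₁₀(3810000) = 65.8 dB SPL.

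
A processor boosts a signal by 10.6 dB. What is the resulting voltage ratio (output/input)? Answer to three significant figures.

3.39

Voltage ratio = 10^(dB/20).
10^(10.6/20) = 10^(0.5300) = 3.39.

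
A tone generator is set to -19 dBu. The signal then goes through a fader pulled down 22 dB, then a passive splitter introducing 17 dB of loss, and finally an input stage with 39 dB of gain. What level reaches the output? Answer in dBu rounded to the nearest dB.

Gain stages sum in dB:
-19 − 22 − 17 + 39 = -19 dBu.

-19 dBu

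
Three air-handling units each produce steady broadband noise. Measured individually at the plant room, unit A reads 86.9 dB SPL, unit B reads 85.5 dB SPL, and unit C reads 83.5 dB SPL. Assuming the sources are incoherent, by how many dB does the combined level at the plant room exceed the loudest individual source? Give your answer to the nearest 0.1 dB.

Add the sources as powers (linear), then convert back to dB:
L_total = 10·log₁₀(10^(86.9/10) + 10^(85.5/10) + 10^(83.5/10)) = 90.29 dB SPL.
Excess over the loudest (86.9 dB): 90.29 − 86.9 = 3.4 dB.

3.4 dB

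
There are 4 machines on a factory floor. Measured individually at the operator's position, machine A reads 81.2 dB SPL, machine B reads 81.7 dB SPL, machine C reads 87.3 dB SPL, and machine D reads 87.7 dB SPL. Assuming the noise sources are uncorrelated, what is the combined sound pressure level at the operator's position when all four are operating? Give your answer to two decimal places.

Add the sources as powers (linear), then convert back to dB:
L_total = 10·log₁₀(10^(81.2/10) + 10^(81.7/10) + 10^(87.3/10) + 10^(87.7/10)) = 10·log₁₀(1406000000) = 91.48 dB SPL.

91.48 dB SPL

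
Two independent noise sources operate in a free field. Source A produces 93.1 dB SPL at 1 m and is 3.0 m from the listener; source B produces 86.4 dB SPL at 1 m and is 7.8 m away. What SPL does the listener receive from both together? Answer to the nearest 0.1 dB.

83.7 dB SPL

At the listener: L_A = 93.1 − 20·log₁₀(3.0) = 83.56 dB; L_B = 86.4 − 20·log₁₀(7.8) = 68.56 dB.
Combined: 10·log₁₀(10^(83.56/10)+10^(68.56/10)) = 83.7 dB SPL.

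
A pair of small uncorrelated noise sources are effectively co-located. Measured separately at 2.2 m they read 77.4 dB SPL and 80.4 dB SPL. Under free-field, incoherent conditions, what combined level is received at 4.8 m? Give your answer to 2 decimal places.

75.39 dB SPL

Combined at 2.2 m: 10·log₁₀(10^(77.4/10)+10^(80.4/10)) = 82.164 dB SPL.
Then apply −20·log₁₀(4.8/2.2) = -6.776 dB → 75.39 dB SPL.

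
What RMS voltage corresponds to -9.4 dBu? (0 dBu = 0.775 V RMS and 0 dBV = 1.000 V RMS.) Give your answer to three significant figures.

V = 0.775 V × 10^(-9.4/20).
= 0.775 × 0.3388 = 0.263 V.

0.263 V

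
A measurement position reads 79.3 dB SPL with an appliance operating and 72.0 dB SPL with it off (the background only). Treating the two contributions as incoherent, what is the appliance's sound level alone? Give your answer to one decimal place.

Remove the background by subtracting linear intensities:
L_src = 10·log₁₀(10^(79.3/10) − 10^(72.0/10)) = 10·log₁₀(69260000) = 78.4 dB SPL.

78.4 dB SPL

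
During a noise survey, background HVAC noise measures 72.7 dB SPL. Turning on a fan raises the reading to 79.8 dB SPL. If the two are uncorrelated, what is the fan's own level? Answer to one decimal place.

Remove the background by subtracting linear intensities:
L_src = 10·log₁₀(10^(79.8/10) − 10^(72.7/10)) = 10·log₁₀(76880000) = 78.9 dB SPL.

78.9 dB SPL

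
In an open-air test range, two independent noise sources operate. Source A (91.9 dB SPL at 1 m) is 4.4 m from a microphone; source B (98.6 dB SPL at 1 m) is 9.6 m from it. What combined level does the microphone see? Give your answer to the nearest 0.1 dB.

At the listener: L_A = 91.9 − 20·log₁₀(4.4) = 79.03 dB; L_B = 98.6 − 20·log₁₀(9.6) = 78.95 dB.
Combined: 10·log₁₀(10^(79.03/10)+10^(78.95/10)) = 82.0 dB SPL.

82.0 dB SPL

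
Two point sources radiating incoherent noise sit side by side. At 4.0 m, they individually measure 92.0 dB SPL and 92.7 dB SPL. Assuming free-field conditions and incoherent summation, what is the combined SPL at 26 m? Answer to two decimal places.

79.12 dB SPL

Combined at 4.0 m: 10·log₁₀(10^(92.0/10)+10^(92.7/10)) = 95.374 dB SPL.
Then apply −20·log₁₀(26/4.0) = -16.258 dB → 79.12 dB SPL.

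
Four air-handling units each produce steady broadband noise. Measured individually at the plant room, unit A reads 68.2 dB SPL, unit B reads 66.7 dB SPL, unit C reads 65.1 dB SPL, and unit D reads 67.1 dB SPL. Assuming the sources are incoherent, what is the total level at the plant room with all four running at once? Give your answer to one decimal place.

72.9 dB SPL

Uncorrelated sources add in intensity (power), not in dB.
L_total = 10·log₁₀(10^(68.2/10) + 10^(66.7/10) + 10^(65.1/10) + 10^(67.1/10)) = 10·log₁₀(19650000) = 72.9 dB SPL.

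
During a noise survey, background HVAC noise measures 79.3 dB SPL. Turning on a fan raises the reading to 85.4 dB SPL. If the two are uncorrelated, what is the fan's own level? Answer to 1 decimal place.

84.2 dB SPL

Remove the background by subtracting linear intensities:
L_src = 10·log₁₀(10^(85.4/10) − 10^(79.3/10)) = 10·log₁₀(261600000) = 84.2 dB SPL.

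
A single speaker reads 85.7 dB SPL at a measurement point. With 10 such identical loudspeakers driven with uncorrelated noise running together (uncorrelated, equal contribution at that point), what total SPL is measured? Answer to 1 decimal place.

10 equal incoherent sources raise the level by 10·log₁₀(10) = 10.00 dB.
L_total = 85.7 + 10.00 = 95.7 dB SPL.

95.7 dB SPL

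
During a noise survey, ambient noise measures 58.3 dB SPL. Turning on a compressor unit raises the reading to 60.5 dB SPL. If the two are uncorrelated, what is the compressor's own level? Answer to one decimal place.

56.5 dB SPL

Subtract intensities: L_src = 10·log₁₀(10^(L_total/10) − 10^(L_bg/10)).
L_src = 10·log₁₀(10^(60.5/10) − 10^(58.3/10)) = 10·log₁₀(445900) = 56.5 dB SPL.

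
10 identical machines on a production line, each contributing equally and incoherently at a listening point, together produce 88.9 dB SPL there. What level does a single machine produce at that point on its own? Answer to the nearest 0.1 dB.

10 equal incoherent sources add 10·log₁₀(10) = 10.00 dB over one source.
L_one = 88.9 − 10.00 = 78.9 dB SPL.

78.9 dB SPL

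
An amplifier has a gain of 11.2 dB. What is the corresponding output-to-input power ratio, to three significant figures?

13.2

Power ratio = 10^(dB/10).
10^(11.2/10) = 10^(1.120) = 13.2.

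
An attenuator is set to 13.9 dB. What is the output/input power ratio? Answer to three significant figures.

0.0407

Power ratio = 10^(dB/10).
10^(-13.9/10) = 10^(-1.390) = 0.0407.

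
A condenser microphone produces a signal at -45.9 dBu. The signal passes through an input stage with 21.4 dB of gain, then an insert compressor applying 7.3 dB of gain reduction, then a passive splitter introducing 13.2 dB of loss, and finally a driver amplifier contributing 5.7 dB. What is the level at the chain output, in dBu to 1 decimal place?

-39.3 dBu

Cascaded gains and losses add directly in dB.
-45.9 + 21.4 − 7.3 − 13.2 + 5.7 = -39.3 dBu.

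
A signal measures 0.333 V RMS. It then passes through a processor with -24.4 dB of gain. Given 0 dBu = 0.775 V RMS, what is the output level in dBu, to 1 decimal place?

-31.7 dBu

Input level: 20·log₁₀(0.333/0.775) = -7.34 dBu.
Output: -7.34 − 24.4 = -31.7 dBu.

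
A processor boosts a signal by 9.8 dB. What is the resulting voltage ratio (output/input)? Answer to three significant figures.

3.09

Voltage ratio = 10^(dB/20).
10^(9.8/20) = 10^(0.4900) = 3.09.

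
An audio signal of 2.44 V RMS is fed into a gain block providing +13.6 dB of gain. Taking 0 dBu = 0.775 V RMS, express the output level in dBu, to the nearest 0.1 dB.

+23.6 dBu

Input level: 20·log₁₀(2.44/0.775) = 9.96 dBu.
Output: 9.96 + 13.6 = +23.6 dBu.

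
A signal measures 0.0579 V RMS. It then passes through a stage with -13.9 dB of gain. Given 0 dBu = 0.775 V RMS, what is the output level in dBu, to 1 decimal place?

Input level: 20·log₁₀(0.0579/0.775) = -22.53 dBu.
Output: -22.53 − 13.9 = -36.4 dBu.

-36.4 dBu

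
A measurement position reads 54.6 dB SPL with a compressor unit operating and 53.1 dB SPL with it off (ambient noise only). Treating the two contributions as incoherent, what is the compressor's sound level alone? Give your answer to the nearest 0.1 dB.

49.3 dB SPL

Background correction is a power subtraction:
L_src = 10·log₁₀(10^(54.6/10) − 10^(53.1/10)) = 10·log₁₀(84230) = 49.3 dB SPL.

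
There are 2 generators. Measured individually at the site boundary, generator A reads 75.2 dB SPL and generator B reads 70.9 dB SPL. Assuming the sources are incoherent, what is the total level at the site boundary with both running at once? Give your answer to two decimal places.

76.57 dB SPL

Incoherent sources sum as intensities:
L_total = 10·log₁₀(10^(75.2/10) + 10^(70.9/10)) = 10·log₁₀(45420000) = 76.57 dB SPL.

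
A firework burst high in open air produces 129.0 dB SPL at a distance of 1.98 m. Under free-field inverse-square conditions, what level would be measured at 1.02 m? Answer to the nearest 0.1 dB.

134.8 dB SPL

For a point source in a free field, ΔL = −20·log₁₀(d₂/d₁).
ΔL = −20·log₁₀(1.02/1.98) = 5.76 dB, so L₂ = 129.0 + (5.76) = 134.8 dB SPL.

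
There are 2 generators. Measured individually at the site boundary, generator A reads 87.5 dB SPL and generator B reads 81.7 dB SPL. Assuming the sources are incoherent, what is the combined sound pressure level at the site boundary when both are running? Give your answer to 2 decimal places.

88.51 dB SPL

Incoherent sources sum as intensities:
L_total = 10·log₁₀(10^(87.5/10) + 10^(81.7/10)) = 10·log₁₀(710300000) = 88.51 dB SPL.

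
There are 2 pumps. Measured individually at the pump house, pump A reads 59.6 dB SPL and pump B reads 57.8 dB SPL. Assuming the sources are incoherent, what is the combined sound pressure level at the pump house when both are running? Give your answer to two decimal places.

Add the sources as powers (linear), then convert back to dB:
L_total = 10·log₁₀(10^(59.6/10) + 10^(57.8/10)) = 10·log₁₀(1515000) = 61.80 dB SPL.

61.80 dB SPL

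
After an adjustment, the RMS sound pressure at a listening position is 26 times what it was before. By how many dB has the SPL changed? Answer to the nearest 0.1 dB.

SPL change from a pressure ratio uses the 20·log₁₀ form:
20·log₁₀(26) = 28.3 dB.

28.3 dB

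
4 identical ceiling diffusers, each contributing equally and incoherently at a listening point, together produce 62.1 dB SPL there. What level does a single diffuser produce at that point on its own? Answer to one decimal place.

56.1 dB SPL

4 equal incoherent sources add 10·log₁₀(4) = 6.02 dB over one source.
L_one = 62.1 − 6.02 = 56.1 dB SPL.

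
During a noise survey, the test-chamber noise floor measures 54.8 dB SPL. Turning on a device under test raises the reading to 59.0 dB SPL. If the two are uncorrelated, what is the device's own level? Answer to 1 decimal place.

56.9 dB SPL

Background correction is a power subtraction:
L_src = 10·log₁₀(10^(59.0/10) − 10^(54.8/10)) = 10·log₁₀(492300) = 56.9 dB SPL.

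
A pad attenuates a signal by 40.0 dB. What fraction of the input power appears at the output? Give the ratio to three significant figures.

0.000100

Power ratio = 10^(dB/10).
10^(-40.0/10) = 10^(-4.000) = 0.000100.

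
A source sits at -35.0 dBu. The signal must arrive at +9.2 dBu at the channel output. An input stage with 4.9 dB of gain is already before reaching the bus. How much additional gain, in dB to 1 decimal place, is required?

39.3 dB

The required make-up gain is the shortfall in the dB sum.
G = +9.2 − (-35.0) − 4.9 = 39.3 dB.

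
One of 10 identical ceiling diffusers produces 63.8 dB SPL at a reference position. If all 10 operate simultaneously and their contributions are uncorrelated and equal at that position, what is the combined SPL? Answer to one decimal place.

73.8 dB SPL

10 equal incoherent sources raise the level by 10·log₁₀(10) = 10.00 dB.
L_total = 63.8 + 10.00 = 73.8 dB SPL.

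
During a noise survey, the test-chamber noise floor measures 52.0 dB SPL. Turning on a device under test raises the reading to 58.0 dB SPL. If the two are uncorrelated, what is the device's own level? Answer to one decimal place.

56.7 dB SPL

Background correction is a power subtraction:
L_src = 10·log₁₀(10^(58.0/10) − 10^(52.0/10)) = 10·log₁₀(472500) = 56.7 dB SPL.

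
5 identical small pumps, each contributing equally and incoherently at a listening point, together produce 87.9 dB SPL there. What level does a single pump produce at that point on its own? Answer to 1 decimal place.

80.9 dB SPL

5 equal incoherent sources add 10·log₁₀(5) = 6.99 dB over one source.
L_one = 87.9 − 6.99 = 80.9 dB SPL.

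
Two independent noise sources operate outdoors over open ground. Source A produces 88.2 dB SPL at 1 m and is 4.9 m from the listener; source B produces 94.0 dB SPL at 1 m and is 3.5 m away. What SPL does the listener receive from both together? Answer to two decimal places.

83.67 dB SPL

At the listener: L_A = 88.2 − 20·log₁₀(4.9) = 74.396 dB; L_B = 94.0 − 20·log₁₀(3.5) = 83.119 dB.
Combined: 10·log₁₀(10^(74.396/10)+10^(83.119/10)) = 83.67 dB SPL.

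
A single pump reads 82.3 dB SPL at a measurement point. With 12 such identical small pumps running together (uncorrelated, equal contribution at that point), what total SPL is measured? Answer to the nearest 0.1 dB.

12 equal incoherent sources raise the level by 10·log₁₀(12) = 10.79 dB.
L_total = 82.3 + 10.79 = 93.1 dB SPL.

93.1 dB SPL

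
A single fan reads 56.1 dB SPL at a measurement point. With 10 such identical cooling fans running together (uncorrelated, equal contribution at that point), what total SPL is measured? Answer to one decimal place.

66.1 dB SPL

10 equal incoherent sources raise the level by 10·log₁₀(10) = 10.00 dB.
L_total = 56.1 + 10.00 = 66.1 dB SPL.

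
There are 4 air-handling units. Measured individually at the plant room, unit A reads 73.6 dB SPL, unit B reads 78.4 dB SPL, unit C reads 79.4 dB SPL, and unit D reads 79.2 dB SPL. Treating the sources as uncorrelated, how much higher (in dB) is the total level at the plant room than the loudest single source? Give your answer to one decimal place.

4.8 dB

Add the sources as powers (linear), then convert back to dB:
L_total = 10·log₁₀(10^(73.6/10) + 10^(78.4/10) + 10^(79.4/10) + 10^(79.2/10)) = 84.19 dB SPL.
Excess over the loudest (79.4 dB): 84.19 − 79.4 = 4.8 dB.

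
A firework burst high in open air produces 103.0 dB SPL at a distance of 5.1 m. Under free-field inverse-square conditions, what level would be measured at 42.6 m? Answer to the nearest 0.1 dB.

84.6 dB SPL

Free-field point source: level drops by 20·log₁₀ of the distance ratio.
ΔL = −20·log₁₀(42.6/5.1) = -18.44 dB, so L₂ = 103.0 + (-18.44) = 84.6 dB SPL.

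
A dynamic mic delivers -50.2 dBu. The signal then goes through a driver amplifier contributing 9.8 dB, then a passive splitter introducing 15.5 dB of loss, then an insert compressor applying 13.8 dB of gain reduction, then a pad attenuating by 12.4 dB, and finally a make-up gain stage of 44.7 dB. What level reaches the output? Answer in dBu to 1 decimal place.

-37.4 dBu

Cascaded gains and losses add directly in dB.
-50.2 + 9.8 − 15.5 − 13.8 − 12.4 + 44.7 = -37.4 dBu.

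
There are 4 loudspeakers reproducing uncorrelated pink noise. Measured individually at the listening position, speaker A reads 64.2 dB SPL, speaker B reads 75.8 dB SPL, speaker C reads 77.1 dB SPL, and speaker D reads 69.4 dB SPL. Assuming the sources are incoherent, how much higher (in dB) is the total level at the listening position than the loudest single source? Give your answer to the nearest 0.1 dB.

Add the sources as powers (linear), then convert back to dB:
L_total = 10·log₁₀(10^(64.2/10) + 10^(75.8/10) + 10^(77.1/10) + 10^(69.4/10)) = 80.03 dB SPL.
Excess over the loudest (77.1 dB): 80.03 − 77.1 = 2.9 dB.

2.9 dB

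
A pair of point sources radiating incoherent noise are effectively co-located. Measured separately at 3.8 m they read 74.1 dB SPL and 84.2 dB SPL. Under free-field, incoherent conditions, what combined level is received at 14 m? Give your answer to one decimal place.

73.3 dB SPL

Combined at 3.8 m: 10·log₁₀(10^(74.1/10)+10^(84.2/10)) = 84.60 dB SPL.
Then apply −20·log₁₀(14/3.8) = -11.33 dB → 73.3 dB SPL.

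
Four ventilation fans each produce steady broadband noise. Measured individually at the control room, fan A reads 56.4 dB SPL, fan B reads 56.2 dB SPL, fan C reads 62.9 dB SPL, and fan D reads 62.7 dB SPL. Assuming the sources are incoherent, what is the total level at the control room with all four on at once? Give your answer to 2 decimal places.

66.69 dB SPL

Add the sources as powers (linear), then convert back to dB:
L_total = 10·log₁₀(10^(56.4/10) + 10^(56.2/10) + 10^(62.9/10) + 10^(62.7/10)) = 10·log₁₀(4665000) = 66.69 dB SPL.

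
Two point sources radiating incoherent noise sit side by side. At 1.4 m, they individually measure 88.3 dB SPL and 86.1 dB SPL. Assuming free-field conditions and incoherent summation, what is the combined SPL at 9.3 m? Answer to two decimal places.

Combined at 1.4 m: 10·log₁₀(10^(88.3/10)+10^(86.1/10)) = 90.348 dB SPL.
Then apply −20·log₁₀(9.3/1.4) = -16.447 dB → 73.90 dB SPL.

73.90 dB SPL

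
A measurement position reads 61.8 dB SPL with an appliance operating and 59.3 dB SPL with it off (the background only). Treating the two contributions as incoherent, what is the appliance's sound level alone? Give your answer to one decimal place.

Remove the background by subtracting linear intensities:
L_src = 10·log₁₀(10^(61.8/10) − 10^(59.3/10)) = 10·log₁₀(662400) = 58.2 dB SPL.

58.2 dB SPL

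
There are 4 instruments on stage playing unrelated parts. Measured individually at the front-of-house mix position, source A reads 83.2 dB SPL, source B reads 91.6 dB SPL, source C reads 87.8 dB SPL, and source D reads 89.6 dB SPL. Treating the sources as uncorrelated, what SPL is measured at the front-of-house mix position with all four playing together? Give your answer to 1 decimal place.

95.0 dB SPL

Uncorrelated sources add in intensity (power), not in dB.
L_total = 10·log₁₀(10^(83.2/10) + 10^(91.6/10) + 10^(87.8/10) + 10^(89.6/10)) = 10·log₁₀(3169000000) = 95.0 dB SPL.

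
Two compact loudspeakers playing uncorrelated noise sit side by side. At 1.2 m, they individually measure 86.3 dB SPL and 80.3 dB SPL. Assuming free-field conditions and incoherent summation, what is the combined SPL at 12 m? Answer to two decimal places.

67.27 dB SPL

Combined at 1.2 m: 10·log₁₀(10^(86.3/10)+10^(80.3/10)) = 87.273 dB SPL.
Then apply −20·log₁₀(12/1.2) = -20.000 dB → 67.27 dB SPL.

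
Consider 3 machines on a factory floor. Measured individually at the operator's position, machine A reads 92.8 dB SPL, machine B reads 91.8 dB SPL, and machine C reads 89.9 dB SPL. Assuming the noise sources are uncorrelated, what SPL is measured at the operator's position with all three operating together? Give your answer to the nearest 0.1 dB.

96.4 dB SPL

Uncorrelated sources add in intensity (power), not in dB.
L_total = 10·log₁₀(10^(92.8/10) + 10^(91.8/10) + 10^(89.9/10)) = 10·log₁₀(4396000000) = 96.4 dB SPL.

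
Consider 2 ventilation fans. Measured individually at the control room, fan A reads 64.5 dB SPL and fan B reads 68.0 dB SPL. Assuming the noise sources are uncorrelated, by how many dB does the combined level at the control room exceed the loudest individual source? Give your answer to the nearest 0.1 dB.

1.6 dB

Uncorrelated sources add in intensity (power), not in dB.
L_total = 10·log₁₀(10^(64.5/10) + 10^(68.0/10)) = 69.60 dB SPL.
Excess over the loudest (68.0 dB): 69.60 − 68.0 = 1.6 dB.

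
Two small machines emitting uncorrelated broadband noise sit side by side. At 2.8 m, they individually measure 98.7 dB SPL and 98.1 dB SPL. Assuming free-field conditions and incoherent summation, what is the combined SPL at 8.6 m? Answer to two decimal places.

Combined at 2.8 m: 10·log₁₀(10^(98.7/10)+10^(98.1/10)) = 101.421 dB SPL.
Then apply −20·log₁₀(8.6/2.8) = -9.747 dB → 91.67 dB SPL.

91.67 dB SPL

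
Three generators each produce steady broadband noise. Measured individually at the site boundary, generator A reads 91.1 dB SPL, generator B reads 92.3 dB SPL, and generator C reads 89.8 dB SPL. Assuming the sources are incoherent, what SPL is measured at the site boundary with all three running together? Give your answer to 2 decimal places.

95.96 dB SPL

Add the sources as powers (linear), then convert back to dB:
L_total = 10·log₁₀(10^(91.1/10) + 10^(92.3/10) + 10^(89.8/10)) = 10·log₁₀(3941000000) = 95.96 dB SPL.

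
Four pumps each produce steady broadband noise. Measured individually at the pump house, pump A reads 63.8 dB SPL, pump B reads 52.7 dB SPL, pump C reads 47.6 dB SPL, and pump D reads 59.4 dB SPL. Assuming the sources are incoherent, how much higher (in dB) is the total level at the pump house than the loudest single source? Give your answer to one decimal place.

1.7 dB

Incoherent sources sum as intensities:
L_total = 10·log₁₀(10^(63.8/10) + 10^(52.7/10) + 10^(47.6/10) + 10^(59.4/10)) = 65.46 dB SPL.
Excess over the loudest (63.8 dB): 65.46 − 63.8 = 1.7 dB.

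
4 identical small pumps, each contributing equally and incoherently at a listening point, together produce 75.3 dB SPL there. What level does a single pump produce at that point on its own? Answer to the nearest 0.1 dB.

4 equal incoherent sources add 10·log₁₀(4) = 6.02 dB over one source.
L_one = 75.3 − 6.02 = 69.3 dB SPL.

69.3 dB SPL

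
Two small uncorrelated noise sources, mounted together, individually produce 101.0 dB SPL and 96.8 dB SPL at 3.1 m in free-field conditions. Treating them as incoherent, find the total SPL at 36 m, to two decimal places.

81.10 dB SPL

Combined at 3.1 m: 10·log₁₀(10^(101.0/10)+10^(96.8/10)) = 102.399 dB SPL.
Then apply −20·log₁₀(36/3.1) = -21.299 dB → 81.10 dB SPL.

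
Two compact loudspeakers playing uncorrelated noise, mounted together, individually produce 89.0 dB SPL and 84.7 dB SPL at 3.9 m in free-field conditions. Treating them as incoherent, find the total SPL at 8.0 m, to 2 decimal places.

84.13 dB SPL

Combined at 3.9 m: 10·log₁₀(10^(89.0/10)+10^(84.7/10)) = 90.372 dB SPL.
Then apply −20·log₁₀(8.0/3.9) = -6.241 dB → 84.13 dB SPL.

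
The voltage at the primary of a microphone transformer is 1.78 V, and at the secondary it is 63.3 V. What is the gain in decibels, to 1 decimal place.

Voltage ratio → dB uses the 20·log₁₀ form:
20·log₁₀(63.3/1.78) = 20·log₁₀(35.56) = 31.0 dB.

31.0 dB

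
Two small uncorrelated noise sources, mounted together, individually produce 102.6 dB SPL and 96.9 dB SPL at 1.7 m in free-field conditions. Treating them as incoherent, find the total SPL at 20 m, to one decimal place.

82.2 dB SPL

Combined at 1.7 m: 10·log₁₀(10^(102.6/10)+10^(96.9/10)) = 103.64 dB SPL.
Then apply −20·log₁₀(20/1.7) = -21.41 dB → 82.2 dB SPL.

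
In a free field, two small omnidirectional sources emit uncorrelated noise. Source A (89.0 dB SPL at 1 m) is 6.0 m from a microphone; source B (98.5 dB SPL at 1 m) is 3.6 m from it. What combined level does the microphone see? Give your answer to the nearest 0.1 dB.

At the listener: L_A = 89.0 − 20·log₁₀(6.0) = 73.44 dB; L_B = 98.5 − 20·log₁₀(3.6) = 87.37 dB.
Combined: 10·log₁₀(10^(73.44/10)+10^(87.37/10)) = 87.5 dB SPL.

87.5 dB SPL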